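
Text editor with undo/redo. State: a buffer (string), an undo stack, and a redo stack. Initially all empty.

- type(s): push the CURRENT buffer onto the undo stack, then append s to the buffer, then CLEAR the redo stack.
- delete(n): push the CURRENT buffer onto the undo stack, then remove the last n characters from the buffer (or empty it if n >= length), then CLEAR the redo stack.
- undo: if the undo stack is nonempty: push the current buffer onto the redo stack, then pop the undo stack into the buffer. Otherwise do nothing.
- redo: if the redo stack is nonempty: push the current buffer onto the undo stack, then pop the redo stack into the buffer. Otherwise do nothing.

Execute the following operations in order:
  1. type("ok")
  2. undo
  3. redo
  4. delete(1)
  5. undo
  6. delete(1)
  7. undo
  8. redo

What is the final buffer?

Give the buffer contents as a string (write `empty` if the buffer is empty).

Answer: o

Derivation:
After op 1 (type): buf='ok' undo_depth=1 redo_depth=0
After op 2 (undo): buf='(empty)' undo_depth=0 redo_depth=1
After op 3 (redo): buf='ok' undo_depth=1 redo_depth=0
After op 4 (delete): buf='o' undo_depth=2 redo_depth=0
After op 5 (undo): buf='ok' undo_depth=1 redo_depth=1
After op 6 (delete): buf='o' undo_depth=2 redo_depth=0
After op 7 (undo): buf='ok' undo_depth=1 redo_depth=1
After op 8 (redo): buf='o' undo_depth=2 redo_depth=0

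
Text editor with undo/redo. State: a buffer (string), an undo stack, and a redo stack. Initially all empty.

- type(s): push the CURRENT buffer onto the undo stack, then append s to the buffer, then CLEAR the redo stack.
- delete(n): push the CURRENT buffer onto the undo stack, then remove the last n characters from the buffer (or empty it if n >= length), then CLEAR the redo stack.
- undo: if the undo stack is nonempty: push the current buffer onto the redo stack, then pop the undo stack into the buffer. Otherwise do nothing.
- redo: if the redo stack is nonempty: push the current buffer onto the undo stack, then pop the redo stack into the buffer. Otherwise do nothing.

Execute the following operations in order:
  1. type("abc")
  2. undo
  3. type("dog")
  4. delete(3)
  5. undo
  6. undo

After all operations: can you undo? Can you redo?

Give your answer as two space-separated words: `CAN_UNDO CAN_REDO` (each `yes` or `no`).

Answer: no yes

Derivation:
After op 1 (type): buf='abc' undo_depth=1 redo_depth=0
After op 2 (undo): buf='(empty)' undo_depth=0 redo_depth=1
After op 3 (type): buf='dog' undo_depth=1 redo_depth=0
After op 4 (delete): buf='(empty)' undo_depth=2 redo_depth=0
After op 5 (undo): buf='dog' undo_depth=1 redo_depth=1
After op 6 (undo): buf='(empty)' undo_depth=0 redo_depth=2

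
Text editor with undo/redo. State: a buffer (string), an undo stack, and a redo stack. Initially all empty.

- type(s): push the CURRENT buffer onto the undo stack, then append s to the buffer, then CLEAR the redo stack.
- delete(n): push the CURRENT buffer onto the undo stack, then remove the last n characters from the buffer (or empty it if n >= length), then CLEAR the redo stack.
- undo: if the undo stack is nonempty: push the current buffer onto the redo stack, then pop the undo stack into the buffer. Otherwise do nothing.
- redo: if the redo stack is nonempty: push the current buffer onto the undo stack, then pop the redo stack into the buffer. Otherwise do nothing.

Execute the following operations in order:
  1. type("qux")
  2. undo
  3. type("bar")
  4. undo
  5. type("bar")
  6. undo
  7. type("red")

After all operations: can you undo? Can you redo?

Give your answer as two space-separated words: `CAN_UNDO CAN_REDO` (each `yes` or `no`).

Answer: yes no

Derivation:
After op 1 (type): buf='qux' undo_depth=1 redo_depth=0
After op 2 (undo): buf='(empty)' undo_depth=0 redo_depth=1
After op 3 (type): buf='bar' undo_depth=1 redo_depth=0
After op 4 (undo): buf='(empty)' undo_depth=0 redo_depth=1
After op 5 (type): buf='bar' undo_depth=1 redo_depth=0
After op 6 (undo): buf='(empty)' undo_depth=0 redo_depth=1
After op 7 (type): buf='red' undo_depth=1 redo_depth=0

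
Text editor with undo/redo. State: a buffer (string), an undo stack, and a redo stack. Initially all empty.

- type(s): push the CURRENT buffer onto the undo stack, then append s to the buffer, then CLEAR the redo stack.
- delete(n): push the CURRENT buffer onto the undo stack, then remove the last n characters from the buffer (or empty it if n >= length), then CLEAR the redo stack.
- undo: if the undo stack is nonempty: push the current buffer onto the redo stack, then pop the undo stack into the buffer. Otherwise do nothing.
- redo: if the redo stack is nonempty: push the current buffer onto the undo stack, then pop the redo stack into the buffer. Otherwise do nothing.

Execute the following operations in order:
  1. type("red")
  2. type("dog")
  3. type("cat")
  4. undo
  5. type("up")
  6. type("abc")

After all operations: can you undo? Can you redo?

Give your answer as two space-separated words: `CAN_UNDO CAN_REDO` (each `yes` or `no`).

After op 1 (type): buf='red' undo_depth=1 redo_depth=0
After op 2 (type): buf='reddog' undo_depth=2 redo_depth=0
After op 3 (type): buf='reddogcat' undo_depth=3 redo_depth=0
After op 4 (undo): buf='reddog' undo_depth=2 redo_depth=1
After op 5 (type): buf='reddogup' undo_depth=3 redo_depth=0
After op 6 (type): buf='reddogupabc' undo_depth=4 redo_depth=0

Answer: yes no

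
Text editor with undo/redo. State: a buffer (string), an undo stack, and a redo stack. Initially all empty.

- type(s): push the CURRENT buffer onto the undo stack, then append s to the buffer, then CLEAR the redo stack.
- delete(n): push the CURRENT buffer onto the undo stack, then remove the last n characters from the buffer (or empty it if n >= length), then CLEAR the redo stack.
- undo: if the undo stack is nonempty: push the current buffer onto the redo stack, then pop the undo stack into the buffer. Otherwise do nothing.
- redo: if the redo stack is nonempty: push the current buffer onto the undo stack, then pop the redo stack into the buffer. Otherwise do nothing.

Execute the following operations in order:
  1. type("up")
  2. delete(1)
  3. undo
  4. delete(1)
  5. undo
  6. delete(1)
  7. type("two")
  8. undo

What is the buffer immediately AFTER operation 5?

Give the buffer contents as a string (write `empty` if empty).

After op 1 (type): buf='up' undo_depth=1 redo_depth=0
After op 2 (delete): buf='u' undo_depth=2 redo_depth=0
After op 3 (undo): buf='up' undo_depth=1 redo_depth=1
After op 4 (delete): buf='u' undo_depth=2 redo_depth=0
After op 5 (undo): buf='up' undo_depth=1 redo_depth=1

Answer: up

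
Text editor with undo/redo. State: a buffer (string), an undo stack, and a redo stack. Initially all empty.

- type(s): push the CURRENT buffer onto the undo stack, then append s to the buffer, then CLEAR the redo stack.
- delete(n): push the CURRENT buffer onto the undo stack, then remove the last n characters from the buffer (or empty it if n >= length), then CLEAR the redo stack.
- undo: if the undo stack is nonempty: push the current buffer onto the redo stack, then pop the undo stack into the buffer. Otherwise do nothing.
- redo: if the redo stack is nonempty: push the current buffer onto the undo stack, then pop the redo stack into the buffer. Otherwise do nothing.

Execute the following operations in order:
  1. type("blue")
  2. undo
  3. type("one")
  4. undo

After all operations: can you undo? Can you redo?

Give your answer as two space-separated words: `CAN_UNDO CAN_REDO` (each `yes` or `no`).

Answer: no yes

Derivation:
After op 1 (type): buf='blue' undo_depth=1 redo_depth=0
After op 2 (undo): buf='(empty)' undo_depth=0 redo_depth=1
After op 3 (type): buf='one' undo_depth=1 redo_depth=0
After op 4 (undo): buf='(empty)' undo_depth=0 redo_depth=1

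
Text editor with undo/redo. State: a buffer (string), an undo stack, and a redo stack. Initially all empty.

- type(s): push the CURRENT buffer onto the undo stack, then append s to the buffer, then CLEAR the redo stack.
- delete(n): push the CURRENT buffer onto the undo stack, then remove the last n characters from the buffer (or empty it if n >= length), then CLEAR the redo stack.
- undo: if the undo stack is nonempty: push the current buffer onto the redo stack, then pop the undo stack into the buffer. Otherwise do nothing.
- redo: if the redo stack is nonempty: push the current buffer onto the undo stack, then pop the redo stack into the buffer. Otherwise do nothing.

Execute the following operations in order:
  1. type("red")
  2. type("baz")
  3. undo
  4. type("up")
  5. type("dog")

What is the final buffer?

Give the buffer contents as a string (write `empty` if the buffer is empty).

Answer: redupdog

Derivation:
After op 1 (type): buf='red' undo_depth=1 redo_depth=0
After op 2 (type): buf='redbaz' undo_depth=2 redo_depth=0
After op 3 (undo): buf='red' undo_depth=1 redo_depth=1
After op 4 (type): buf='redup' undo_depth=2 redo_depth=0
After op 5 (type): buf='redupdog' undo_depth=3 redo_depth=0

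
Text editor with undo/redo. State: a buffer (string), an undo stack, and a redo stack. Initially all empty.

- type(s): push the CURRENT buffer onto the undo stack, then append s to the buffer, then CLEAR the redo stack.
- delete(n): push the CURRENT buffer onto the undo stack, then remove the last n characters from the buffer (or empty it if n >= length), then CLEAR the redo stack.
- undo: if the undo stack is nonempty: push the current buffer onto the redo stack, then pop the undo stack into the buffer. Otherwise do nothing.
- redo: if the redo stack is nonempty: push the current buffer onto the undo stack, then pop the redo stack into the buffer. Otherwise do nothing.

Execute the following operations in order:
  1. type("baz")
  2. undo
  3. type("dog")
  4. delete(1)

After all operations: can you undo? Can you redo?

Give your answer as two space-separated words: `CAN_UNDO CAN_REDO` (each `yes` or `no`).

Answer: yes no

Derivation:
After op 1 (type): buf='baz' undo_depth=1 redo_depth=0
After op 2 (undo): buf='(empty)' undo_depth=0 redo_depth=1
After op 3 (type): buf='dog' undo_depth=1 redo_depth=0
After op 4 (delete): buf='do' undo_depth=2 redo_depth=0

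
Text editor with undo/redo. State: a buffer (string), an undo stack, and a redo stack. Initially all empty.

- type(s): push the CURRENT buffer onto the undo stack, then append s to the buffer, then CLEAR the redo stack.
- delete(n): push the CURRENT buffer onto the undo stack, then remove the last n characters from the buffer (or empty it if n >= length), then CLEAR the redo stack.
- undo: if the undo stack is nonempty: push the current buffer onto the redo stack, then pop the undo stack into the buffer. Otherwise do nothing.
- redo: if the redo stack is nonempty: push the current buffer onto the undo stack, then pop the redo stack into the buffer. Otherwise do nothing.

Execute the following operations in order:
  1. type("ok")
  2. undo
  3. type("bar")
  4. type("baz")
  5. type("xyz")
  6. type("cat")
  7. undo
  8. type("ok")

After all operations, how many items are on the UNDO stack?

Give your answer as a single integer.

Answer: 4

Derivation:
After op 1 (type): buf='ok' undo_depth=1 redo_depth=0
After op 2 (undo): buf='(empty)' undo_depth=0 redo_depth=1
After op 3 (type): buf='bar' undo_depth=1 redo_depth=0
After op 4 (type): buf='barbaz' undo_depth=2 redo_depth=0
After op 5 (type): buf='barbazxyz' undo_depth=3 redo_depth=0
After op 6 (type): buf='barbazxyzcat' undo_depth=4 redo_depth=0
After op 7 (undo): buf='barbazxyz' undo_depth=3 redo_depth=1
After op 8 (type): buf='barbazxyzok' undo_depth=4 redo_depth=0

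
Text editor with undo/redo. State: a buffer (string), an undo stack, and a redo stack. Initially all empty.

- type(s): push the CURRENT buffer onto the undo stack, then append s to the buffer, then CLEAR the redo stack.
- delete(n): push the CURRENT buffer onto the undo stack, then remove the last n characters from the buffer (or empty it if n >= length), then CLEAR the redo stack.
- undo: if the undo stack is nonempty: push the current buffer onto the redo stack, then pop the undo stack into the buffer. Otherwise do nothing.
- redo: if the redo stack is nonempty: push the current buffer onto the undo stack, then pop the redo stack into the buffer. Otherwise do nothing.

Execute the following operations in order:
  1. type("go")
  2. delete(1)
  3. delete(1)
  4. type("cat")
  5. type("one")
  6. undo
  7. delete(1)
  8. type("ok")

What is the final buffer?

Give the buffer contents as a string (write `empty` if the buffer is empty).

Answer: caok

Derivation:
After op 1 (type): buf='go' undo_depth=1 redo_depth=0
After op 2 (delete): buf='g' undo_depth=2 redo_depth=0
After op 3 (delete): buf='(empty)' undo_depth=3 redo_depth=0
After op 4 (type): buf='cat' undo_depth=4 redo_depth=0
After op 5 (type): buf='catone' undo_depth=5 redo_depth=0
After op 6 (undo): buf='cat' undo_depth=4 redo_depth=1
After op 7 (delete): buf='ca' undo_depth=5 redo_depth=0
After op 8 (type): buf='caok' undo_depth=6 redo_depth=0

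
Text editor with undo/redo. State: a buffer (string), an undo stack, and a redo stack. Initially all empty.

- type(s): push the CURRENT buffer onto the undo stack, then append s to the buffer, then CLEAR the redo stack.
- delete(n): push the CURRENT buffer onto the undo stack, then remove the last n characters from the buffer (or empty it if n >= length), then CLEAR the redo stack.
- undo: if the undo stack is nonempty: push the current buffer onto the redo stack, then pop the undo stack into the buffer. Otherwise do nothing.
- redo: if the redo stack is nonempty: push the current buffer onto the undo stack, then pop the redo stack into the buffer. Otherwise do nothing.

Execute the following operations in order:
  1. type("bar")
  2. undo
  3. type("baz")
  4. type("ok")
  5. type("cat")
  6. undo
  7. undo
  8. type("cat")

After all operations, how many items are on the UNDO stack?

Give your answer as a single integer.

Answer: 2

Derivation:
After op 1 (type): buf='bar' undo_depth=1 redo_depth=0
After op 2 (undo): buf='(empty)' undo_depth=0 redo_depth=1
After op 3 (type): buf='baz' undo_depth=1 redo_depth=0
After op 4 (type): buf='bazok' undo_depth=2 redo_depth=0
After op 5 (type): buf='bazokcat' undo_depth=3 redo_depth=0
After op 6 (undo): buf='bazok' undo_depth=2 redo_depth=1
After op 7 (undo): buf='baz' undo_depth=1 redo_depth=2
After op 8 (type): buf='bazcat' undo_depth=2 redo_depth=0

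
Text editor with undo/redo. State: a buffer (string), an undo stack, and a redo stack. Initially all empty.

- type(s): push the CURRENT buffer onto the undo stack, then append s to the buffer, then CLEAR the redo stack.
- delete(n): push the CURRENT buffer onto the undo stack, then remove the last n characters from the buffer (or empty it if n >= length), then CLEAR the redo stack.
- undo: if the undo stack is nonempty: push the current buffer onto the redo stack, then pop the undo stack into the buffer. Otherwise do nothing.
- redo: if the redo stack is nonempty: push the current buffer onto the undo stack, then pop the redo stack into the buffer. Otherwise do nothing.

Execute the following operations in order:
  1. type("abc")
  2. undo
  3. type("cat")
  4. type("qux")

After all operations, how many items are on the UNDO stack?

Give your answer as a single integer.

After op 1 (type): buf='abc' undo_depth=1 redo_depth=0
After op 2 (undo): buf='(empty)' undo_depth=0 redo_depth=1
After op 3 (type): buf='cat' undo_depth=1 redo_depth=0
After op 4 (type): buf='catqux' undo_depth=2 redo_depth=0

Answer: 2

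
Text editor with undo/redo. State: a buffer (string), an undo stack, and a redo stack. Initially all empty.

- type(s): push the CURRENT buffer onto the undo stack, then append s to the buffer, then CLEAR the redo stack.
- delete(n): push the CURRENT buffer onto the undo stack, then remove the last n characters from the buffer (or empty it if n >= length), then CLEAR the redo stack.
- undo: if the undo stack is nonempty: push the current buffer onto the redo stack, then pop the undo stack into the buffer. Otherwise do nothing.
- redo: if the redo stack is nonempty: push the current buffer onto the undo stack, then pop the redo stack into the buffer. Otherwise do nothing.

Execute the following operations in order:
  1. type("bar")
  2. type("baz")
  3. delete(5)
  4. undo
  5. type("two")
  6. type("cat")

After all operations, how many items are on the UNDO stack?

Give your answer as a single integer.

After op 1 (type): buf='bar' undo_depth=1 redo_depth=0
After op 2 (type): buf='barbaz' undo_depth=2 redo_depth=0
After op 3 (delete): buf='b' undo_depth=3 redo_depth=0
After op 4 (undo): buf='barbaz' undo_depth=2 redo_depth=1
After op 5 (type): buf='barbaztwo' undo_depth=3 redo_depth=0
After op 6 (type): buf='barbaztwocat' undo_depth=4 redo_depth=0

Answer: 4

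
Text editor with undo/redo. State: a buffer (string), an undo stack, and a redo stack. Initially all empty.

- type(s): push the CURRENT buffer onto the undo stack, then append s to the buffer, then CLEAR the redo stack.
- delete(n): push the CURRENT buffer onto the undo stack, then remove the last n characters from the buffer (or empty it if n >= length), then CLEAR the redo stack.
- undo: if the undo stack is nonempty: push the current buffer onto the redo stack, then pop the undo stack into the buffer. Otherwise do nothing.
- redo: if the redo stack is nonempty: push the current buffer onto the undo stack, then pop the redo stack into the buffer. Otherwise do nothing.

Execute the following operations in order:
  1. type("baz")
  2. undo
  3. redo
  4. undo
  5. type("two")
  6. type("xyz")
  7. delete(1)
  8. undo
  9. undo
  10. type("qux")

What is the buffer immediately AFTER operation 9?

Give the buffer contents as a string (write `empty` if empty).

Answer: two

Derivation:
After op 1 (type): buf='baz' undo_depth=1 redo_depth=0
After op 2 (undo): buf='(empty)' undo_depth=0 redo_depth=1
After op 3 (redo): buf='baz' undo_depth=1 redo_depth=0
After op 4 (undo): buf='(empty)' undo_depth=0 redo_depth=1
After op 5 (type): buf='two' undo_depth=1 redo_depth=0
After op 6 (type): buf='twoxyz' undo_depth=2 redo_depth=0
After op 7 (delete): buf='twoxy' undo_depth=3 redo_depth=0
After op 8 (undo): buf='twoxyz' undo_depth=2 redo_depth=1
After op 9 (undo): buf='two' undo_depth=1 redo_depth=2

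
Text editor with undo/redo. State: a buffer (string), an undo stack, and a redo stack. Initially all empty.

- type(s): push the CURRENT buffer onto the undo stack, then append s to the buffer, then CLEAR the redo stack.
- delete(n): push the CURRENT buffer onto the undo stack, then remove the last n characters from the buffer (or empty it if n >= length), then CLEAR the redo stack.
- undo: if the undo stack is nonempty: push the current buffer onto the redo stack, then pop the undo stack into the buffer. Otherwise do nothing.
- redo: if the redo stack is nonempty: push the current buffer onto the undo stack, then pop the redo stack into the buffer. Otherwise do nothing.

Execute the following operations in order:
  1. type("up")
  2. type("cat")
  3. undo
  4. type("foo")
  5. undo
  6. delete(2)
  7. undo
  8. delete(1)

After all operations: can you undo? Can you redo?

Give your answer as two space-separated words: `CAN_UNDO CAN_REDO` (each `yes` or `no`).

Answer: yes no

Derivation:
After op 1 (type): buf='up' undo_depth=1 redo_depth=0
After op 2 (type): buf='upcat' undo_depth=2 redo_depth=0
After op 3 (undo): buf='up' undo_depth=1 redo_depth=1
After op 4 (type): buf='upfoo' undo_depth=2 redo_depth=0
After op 5 (undo): buf='up' undo_depth=1 redo_depth=1
After op 6 (delete): buf='(empty)' undo_depth=2 redo_depth=0
After op 7 (undo): buf='up' undo_depth=1 redo_depth=1
After op 8 (delete): buf='u' undo_depth=2 redo_depth=0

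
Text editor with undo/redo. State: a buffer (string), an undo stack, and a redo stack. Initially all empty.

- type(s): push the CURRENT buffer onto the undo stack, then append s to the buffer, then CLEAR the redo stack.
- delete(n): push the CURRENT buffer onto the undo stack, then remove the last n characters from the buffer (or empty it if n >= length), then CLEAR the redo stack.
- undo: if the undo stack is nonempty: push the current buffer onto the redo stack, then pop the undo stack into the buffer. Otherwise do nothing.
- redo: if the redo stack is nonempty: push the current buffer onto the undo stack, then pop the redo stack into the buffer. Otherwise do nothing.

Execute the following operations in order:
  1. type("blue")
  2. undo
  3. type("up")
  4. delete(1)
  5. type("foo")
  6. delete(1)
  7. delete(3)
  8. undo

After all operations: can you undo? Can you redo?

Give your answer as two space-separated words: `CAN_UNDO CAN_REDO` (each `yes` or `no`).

Answer: yes yes

Derivation:
After op 1 (type): buf='blue' undo_depth=1 redo_depth=0
After op 2 (undo): buf='(empty)' undo_depth=0 redo_depth=1
After op 3 (type): buf='up' undo_depth=1 redo_depth=0
After op 4 (delete): buf='u' undo_depth=2 redo_depth=0
After op 5 (type): buf='ufoo' undo_depth=3 redo_depth=0
After op 6 (delete): buf='ufo' undo_depth=4 redo_depth=0
After op 7 (delete): buf='(empty)' undo_depth=5 redo_depth=0
After op 8 (undo): buf='ufo' undo_depth=4 redo_depth=1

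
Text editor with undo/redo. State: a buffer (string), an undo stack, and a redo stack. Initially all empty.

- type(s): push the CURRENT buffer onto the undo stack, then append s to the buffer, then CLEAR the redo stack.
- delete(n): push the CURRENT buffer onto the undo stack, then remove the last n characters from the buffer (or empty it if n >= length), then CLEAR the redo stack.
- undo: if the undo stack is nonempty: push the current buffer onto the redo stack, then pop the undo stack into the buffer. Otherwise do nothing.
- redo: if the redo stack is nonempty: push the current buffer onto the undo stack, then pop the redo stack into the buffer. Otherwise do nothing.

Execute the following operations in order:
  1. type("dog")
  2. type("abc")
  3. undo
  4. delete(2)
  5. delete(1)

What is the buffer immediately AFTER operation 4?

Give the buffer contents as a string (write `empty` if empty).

After op 1 (type): buf='dog' undo_depth=1 redo_depth=0
After op 2 (type): buf='dogabc' undo_depth=2 redo_depth=0
After op 3 (undo): buf='dog' undo_depth=1 redo_depth=1
After op 4 (delete): buf='d' undo_depth=2 redo_depth=0

Answer: d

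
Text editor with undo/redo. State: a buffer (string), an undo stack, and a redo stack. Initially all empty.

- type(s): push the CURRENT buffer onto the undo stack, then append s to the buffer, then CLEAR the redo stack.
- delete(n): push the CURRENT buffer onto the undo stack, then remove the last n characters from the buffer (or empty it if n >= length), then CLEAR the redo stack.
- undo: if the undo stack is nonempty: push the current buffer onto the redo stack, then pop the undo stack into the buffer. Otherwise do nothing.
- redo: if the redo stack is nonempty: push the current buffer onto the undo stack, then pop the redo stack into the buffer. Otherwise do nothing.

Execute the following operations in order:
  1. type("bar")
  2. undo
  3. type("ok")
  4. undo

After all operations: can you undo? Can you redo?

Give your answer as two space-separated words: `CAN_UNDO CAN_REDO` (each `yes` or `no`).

Answer: no yes

Derivation:
After op 1 (type): buf='bar' undo_depth=1 redo_depth=0
After op 2 (undo): buf='(empty)' undo_depth=0 redo_depth=1
After op 3 (type): buf='ok' undo_depth=1 redo_depth=0
After op 4 (undo): buf='(empty)' undo_depth=0 redo_depth=1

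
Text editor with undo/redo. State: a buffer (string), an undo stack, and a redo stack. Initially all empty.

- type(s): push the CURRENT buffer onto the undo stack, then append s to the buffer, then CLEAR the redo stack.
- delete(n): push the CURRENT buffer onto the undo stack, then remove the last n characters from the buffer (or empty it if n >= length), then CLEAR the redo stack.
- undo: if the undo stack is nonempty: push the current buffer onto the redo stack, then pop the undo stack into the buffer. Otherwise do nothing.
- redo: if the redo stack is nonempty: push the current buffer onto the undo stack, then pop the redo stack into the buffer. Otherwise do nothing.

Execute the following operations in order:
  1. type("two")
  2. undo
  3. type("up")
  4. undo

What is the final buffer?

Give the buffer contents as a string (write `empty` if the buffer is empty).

After op 1 (type): buf='two' undo_depth=1 redo_depth=0
After op 2 (undo): buf='(empty)' undo_depth=0 redo_depth=1
After op 3 (type): buf='up' undo_depth=1 redo_depth=0
After op 4 (undo): buf='(empty)' undo_depth=0 redo_depth=1

Answer: empty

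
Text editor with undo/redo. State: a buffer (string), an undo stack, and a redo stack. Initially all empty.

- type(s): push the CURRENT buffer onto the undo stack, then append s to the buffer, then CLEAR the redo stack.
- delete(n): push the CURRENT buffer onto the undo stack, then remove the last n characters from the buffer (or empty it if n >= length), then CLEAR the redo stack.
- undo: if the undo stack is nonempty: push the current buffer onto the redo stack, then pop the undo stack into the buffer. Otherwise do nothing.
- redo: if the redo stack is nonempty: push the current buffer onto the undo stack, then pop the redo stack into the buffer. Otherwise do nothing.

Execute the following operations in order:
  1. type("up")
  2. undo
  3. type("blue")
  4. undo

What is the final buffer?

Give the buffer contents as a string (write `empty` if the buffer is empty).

Answer: empty

Derivation:
After op 1 (type): buf='up' undo_depth=1 redo_depth=0
After op 2 (undo): buf='(empty)' undo_depth=0 redo_depth=1
After op 3 (type): buf='blue' undo_depth=1 redo_depth=0
After op 4 (undo): buf='(empty)' undo_depth=0 redo_depth=1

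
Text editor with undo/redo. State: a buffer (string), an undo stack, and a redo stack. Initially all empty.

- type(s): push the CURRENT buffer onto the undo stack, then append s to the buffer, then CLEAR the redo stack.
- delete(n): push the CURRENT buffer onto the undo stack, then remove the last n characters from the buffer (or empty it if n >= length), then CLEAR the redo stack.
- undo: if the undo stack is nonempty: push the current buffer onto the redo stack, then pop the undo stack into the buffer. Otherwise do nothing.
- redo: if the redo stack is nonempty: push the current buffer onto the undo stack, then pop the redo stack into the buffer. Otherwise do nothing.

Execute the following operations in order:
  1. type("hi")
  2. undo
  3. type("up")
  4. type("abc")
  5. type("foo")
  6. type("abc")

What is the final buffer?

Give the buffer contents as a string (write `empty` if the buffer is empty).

Answer: upabcfooabc

Derivation:
After op 1 (type): buf='hi' undo_depth=1 redo_depth=0
After op 2 (undo): buf='(empty)' undo_depth=0 redo_depth=1
After op 3 (type): buf='up' undo_depth=1 redo_depth=0
After op 4 (type): buf='upabc' undo_depth=2 redo_depth=0
After op 5 (type): buf='upabcfoo' undo_depth=3 redo_depth=0
After op 6 (type): buf='upabcfooabc' undo_depth=4 redo_depth=0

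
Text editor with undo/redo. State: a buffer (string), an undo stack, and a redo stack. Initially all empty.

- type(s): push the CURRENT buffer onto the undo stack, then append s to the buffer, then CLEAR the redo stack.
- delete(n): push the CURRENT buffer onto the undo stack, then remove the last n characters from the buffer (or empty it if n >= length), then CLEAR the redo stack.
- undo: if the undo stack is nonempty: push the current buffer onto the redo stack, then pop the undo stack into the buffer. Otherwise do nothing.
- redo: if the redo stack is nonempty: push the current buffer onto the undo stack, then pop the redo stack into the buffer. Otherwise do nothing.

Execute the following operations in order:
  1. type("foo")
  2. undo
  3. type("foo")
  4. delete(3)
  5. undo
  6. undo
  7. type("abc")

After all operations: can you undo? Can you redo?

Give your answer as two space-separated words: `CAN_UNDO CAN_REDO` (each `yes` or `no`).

Answer: yes no

Derivation:
After op 1 (type): buf='foo' undo_depth=1 redo_depth=0
After op 2 (undo): buf='(empty)' undo_depth=0 redo_depth=1
After op 3 (type): buf='foo' undo_depth=1 redo_depth=0
After op 4 (delete): buf='(empty)' undo_depth=2 redo_depth=0
After op 5 (undo): buf='foo' undo_depth=1 redo_depth=1
After op 6 (undo): buf='(empty)' undo_depth=0 redo_depth=2
After op 7 (type): buf='abc' undo_depth=1 redo_depth=0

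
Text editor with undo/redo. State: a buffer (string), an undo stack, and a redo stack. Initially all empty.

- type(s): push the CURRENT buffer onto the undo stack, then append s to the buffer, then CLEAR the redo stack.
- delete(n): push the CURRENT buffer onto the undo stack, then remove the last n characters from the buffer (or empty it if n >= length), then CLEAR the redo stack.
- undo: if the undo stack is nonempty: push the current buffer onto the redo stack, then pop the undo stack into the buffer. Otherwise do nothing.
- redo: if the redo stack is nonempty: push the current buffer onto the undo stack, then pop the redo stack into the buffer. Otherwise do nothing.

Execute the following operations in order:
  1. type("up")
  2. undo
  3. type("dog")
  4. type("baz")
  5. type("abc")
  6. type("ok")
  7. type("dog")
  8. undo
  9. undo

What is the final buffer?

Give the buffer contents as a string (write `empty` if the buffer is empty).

After op 1 (type): buf='up' undo_depth=1 redo_depth=0
After op 2 (undo): buf='(empty)' undo_depth=0 redo_depth=1
After op 3 (type): buf='dog' undo_depth=1 redo_depth=0
After op 4 (type): buf='dogbaz' undo_depth=2 redo_depth=0
After op 5 (type): buf='dogbazabc' undo_depth=3 redo_depth=0
After op 6 (type): buf='dogbazabcok' undo_depth=4 redo_depth=0
After op 7 (type): buf='dogbazabcokdog' undo_depth=5 redo_depth=0
After op 8 (undo): buf='dogbazabcok' undo_depth=4 redo_depth=1
After op 9 (undo): buf='dogbazabc' undo_depth=3 redo_depth=2

Answer: dogbazabc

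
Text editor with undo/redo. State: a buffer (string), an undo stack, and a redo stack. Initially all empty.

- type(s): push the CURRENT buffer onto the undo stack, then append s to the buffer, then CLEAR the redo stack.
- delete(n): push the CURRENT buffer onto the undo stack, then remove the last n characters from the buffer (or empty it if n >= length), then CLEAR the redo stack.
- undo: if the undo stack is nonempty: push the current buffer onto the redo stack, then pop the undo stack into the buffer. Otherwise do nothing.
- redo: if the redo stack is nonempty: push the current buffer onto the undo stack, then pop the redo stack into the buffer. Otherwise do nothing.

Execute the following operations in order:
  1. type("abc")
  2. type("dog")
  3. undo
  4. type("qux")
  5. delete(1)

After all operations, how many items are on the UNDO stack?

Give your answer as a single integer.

Answer: 3

Derivation:
After op 1 (type): buf='abc' undo_depth=1 redo_depth=0
After op 2 (type): buf='abcdog' undo_depth=2 redo_depth=0
After op 3 (undo): buf='abc' undo_depth=1 redo_depth=1
After op 4 (type): buf='abcqux' undo_depth=2 redo_depth=0
After op 5 (delete): buf='abcqu' undo_depth=3 redo_depth=0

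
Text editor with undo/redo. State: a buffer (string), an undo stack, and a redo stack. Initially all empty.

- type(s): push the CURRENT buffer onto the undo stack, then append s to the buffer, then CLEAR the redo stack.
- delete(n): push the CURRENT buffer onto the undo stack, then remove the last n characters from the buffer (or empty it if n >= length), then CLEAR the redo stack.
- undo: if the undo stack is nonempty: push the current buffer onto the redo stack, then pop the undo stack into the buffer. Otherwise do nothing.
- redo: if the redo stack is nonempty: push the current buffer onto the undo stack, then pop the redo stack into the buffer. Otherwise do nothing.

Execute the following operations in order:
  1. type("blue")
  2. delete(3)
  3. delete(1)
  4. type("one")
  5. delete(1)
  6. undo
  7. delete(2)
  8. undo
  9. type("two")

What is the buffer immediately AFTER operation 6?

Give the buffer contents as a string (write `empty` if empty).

After op 1 (type): buf='blue' undo_depth=1 redo_depth=0
After op 2 (delete): buf='b' undo_depth=2 redo_depth=0
After op 3 (delete): buf='(empty)' undo_depth=3 redo_depth=0
After op 4 (type): buf='one' undo_depth=4 redo_depth=0
After op 5 (delete): buf='on' undo_depth=5 redo_depth=0
After op 6 (undo): buf='one' undo_depth=4 redo_depth=1

Answer: one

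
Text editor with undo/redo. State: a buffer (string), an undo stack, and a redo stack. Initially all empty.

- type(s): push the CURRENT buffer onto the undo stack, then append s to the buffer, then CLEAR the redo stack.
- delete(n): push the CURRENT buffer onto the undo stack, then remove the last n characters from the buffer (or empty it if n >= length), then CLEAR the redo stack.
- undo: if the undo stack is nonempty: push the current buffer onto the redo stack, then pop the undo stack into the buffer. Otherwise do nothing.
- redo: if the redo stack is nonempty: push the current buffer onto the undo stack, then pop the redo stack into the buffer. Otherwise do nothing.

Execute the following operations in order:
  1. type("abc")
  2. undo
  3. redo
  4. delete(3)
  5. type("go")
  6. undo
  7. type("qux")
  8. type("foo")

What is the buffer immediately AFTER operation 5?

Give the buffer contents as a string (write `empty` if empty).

Answer: go

Derivation:
After op 1 (type): buf='abc' undo_depth=1 redo_depth=0
After op 2 (undo): buf='(empty)' undo_depth=0 redo_depth=1
After op 3 (redo): buf='abc' undo_depth=1 redo_depth=0
After op 4 (delete): buf='(empty)' undo_depth=2 redo_depth=0
After op 5 (type): buf='go' undo_depth=3 redo_depth=0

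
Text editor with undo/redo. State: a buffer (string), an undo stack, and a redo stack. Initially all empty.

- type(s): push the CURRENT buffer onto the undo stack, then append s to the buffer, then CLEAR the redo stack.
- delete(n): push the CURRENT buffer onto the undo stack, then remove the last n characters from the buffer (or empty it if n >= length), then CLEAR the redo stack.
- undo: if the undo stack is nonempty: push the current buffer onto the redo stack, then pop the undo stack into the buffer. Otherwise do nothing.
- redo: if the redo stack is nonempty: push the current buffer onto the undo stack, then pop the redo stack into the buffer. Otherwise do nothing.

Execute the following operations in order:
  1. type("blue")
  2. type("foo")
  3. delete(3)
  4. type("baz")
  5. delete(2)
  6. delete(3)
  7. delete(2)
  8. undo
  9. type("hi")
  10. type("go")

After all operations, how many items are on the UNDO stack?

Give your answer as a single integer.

After op 1 (type): buf='blue' undo_depth=1 redo_depth=0
After op 2 (type): buf='bluefoo' undo_depth=2 redo_depth=0
After op 3 (delete): buf='blue' undo_depth=3 redo_depth=0
After op 4 (type): buf='bluebaz' undo_depth=4 redo_depth=0
After op 5 (delete): buf='blueb' undo_depth=5 redo_depth=0
After op 6 (delete): buf='bl' undo_depth=6 redo_depth=0
After op 7 (delete): buf='(empty)' undo_depth=7 redo_depth=0
After op 8 (undo): buf='bl' undo_depth=6 redo_depth=1
After op 9 (type): buf='blhi' undo_depth=7 redo_depth=0
After op 10 (type): buf='blhigo' undo_depth=8 redo_depth=0

Answer: 8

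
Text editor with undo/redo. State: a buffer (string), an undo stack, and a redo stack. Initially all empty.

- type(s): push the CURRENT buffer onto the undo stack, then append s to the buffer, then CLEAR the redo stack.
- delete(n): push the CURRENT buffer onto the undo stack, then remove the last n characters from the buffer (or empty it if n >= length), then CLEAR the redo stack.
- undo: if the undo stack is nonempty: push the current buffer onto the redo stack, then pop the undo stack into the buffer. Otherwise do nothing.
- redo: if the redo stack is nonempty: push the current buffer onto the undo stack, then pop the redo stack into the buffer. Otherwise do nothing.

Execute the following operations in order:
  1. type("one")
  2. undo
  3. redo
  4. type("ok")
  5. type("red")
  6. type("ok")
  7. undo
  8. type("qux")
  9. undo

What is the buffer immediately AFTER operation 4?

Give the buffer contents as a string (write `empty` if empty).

After op 1 (type): buf='one' undo_depth=1 redo_depth=0
After op 2 (undo): buf='(empty)' undo_depth=0 redo_depth=1
After op 3 (redo): buf='one' undo_depth=1 redo_depth=0
After op 4 (type): buf='oneok' undo_depth=2 redo_depth=0

Answer: oneok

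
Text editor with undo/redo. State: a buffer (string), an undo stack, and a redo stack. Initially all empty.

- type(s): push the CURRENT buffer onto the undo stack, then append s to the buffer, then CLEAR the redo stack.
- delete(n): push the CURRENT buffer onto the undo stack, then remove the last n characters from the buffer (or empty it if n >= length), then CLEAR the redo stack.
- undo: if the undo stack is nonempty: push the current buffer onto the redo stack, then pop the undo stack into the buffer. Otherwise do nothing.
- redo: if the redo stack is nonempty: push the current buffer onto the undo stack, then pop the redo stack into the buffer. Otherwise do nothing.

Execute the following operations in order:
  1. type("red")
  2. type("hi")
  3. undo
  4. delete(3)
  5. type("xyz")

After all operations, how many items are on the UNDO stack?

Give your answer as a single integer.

Answer: 3

Derivation:
After op 1 (type): buf='red' undo_depth=1 redo_depth=0
After op 2 (type): buf='redhi' undo_depth=2 redo_depth=0
After op 3 (undo): buf='red' undo_depth=1 redo_depth=1
After op 4 (delete): buf='(empty)' undo_depth=2 redo_depth=0
After op 5 (type): buf='xyz' undo_depth=3 redo_depth=0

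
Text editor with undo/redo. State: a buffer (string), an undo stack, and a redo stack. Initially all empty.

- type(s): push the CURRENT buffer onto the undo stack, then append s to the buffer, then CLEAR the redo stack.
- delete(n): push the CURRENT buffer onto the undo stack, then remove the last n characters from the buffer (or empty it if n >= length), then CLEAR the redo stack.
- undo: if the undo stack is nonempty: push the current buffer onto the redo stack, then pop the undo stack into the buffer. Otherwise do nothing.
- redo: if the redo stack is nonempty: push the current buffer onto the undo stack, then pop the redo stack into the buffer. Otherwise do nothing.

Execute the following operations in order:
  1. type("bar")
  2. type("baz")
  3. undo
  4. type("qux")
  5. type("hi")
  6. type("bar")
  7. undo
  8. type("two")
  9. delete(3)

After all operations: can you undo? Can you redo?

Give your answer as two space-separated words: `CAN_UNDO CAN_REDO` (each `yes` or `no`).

After op 1 (type): buf='bar' undo_depth=1 redo_depth=0
After op 2 (type): buf='barbaz' undo_depth=2 redo_depth=0
After op 3 (undo): buf='bar' undo_depth=1 redo_depth=1
After op 4 (type): buf='barqux' undo_depth=2 redo_depth=0
After op 5 (type): buf='barquxhi' undo_depth=3 redo_depth=0
After op 6 (type): buf='barquxhibar' undo_depth=4 redo_depth=0
After op 7 (undo): buf='barquxhi' undo_depth=3 redo_depth=1
After op 8 (type): buf='barquxhitwo' undo_depth=4 redo_depth=0
After op 9 (delete): buf='barquxhi' undo_depth=5 redo_depth=0

Answer: yes no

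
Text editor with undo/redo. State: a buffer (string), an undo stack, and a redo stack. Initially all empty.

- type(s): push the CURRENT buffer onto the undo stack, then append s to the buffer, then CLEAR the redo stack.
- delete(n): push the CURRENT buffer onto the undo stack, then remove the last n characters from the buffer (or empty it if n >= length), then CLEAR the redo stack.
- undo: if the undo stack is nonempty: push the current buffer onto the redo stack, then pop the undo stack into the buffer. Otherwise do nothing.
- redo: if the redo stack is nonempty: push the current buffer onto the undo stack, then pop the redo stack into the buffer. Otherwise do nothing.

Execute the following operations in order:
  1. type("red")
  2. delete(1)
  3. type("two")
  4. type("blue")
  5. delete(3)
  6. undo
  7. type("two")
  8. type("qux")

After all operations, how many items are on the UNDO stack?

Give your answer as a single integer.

After op 1 (type): buf='red' undo_depth=1 redo_depth=0
After op 2 (delete): buf='re' undo_depth=2 redo_depth=0
After op 3 (type): buf='retwo' undo_depth=3 redo_depth=0
After op 4 (type): buf='retwoblue' undo_depth=4 redo_depth=0
After op 5 (delete): buf='retwob' undo_depth=5 redo_depth=0
After op 6 (undo): buf='retwoblue' undo_depth=4 redo_depth=1
After op 7 (type): buf='retwobluetwo' undo_depth=5 redo_depth=0
After op 8 (type): buf='retwobluetwoqux' undo_depth=6 redo_depth=0

Answer: 6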